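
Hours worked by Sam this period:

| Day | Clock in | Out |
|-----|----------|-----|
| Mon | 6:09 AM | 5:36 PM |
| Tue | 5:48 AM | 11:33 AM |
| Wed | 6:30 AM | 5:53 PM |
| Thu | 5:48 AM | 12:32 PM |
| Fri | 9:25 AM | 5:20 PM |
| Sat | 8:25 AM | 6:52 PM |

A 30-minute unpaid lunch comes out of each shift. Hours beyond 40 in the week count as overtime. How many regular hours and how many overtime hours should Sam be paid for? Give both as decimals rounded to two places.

Regular 40.00 hours, overtime 10.68 hours

Mon: 6:09 AM–5:36 PM = 11 h 27 min; less 30 min break → 10 h 57 min
Tue: 5:48 AM–11:33 AM = 5 h 45 min; less 30 min break → 5 h 15 min
Wed: 6:30 AM–5:53 PM = 11 h 23 min; less 30 min break → 10 h 53 min
Thu: 5:48 AM–12:32 PM = 6 h 44 min; less 30 min break → 6 h 14 min
Fri: 9:25 AM–5:20 PM = 7 h 55 min; less 30 min break → 7 h 25 min
Sat: 8:25 AM–6:52 PM = 10 h 27 min; less 30 min break → 9 h 57 min
Total worked: 50 h 41 min = 50.68 h.
Threshold 40 h → overtime 10 h 41 min, regular 40 h 0 min.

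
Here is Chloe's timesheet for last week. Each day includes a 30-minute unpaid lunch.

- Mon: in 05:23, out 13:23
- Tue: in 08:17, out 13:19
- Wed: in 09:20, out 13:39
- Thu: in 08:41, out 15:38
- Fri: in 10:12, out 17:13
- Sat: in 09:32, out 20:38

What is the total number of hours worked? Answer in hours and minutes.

39 h 25 min

Mon: 05:23–13:23 = 8 h 0 min; less 30 min break → 7 h 30 min
Tue: 08:17–13:19 = 5 h 2 min; less 30 min break → 4 h 32 min
Wed: 09:20–13:39 = 4 h 19 min; less 30 min break → 3 h 49 min
Thu: 08:41–15:38 = 6 h 57 min; less 30 min break → 6 h 27 min
Fri: 10:12–17:13 = 7 h 1 min; less 30 min break → 6 h 31 min
Sat: 09:32–20:38 = 11 h 6 min; less 30 min break → 10 h 36 min
Total: 7 h 30 min + 4 h 32 min + 3 h 49 min + 6 h 27 min + 6 h 31 min + 10 h 36 min = 39 h 25 min.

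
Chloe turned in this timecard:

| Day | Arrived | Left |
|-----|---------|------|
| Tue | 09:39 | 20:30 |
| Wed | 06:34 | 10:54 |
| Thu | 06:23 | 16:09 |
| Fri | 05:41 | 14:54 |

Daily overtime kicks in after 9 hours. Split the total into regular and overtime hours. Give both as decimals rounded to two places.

Tue: 09:39–20:30 = 10 h 51 min
Wed: 06:34–10:54 = 4 h 20 min
Thu: 06:23–16:09 = 9 h 46 min
Fri: 05:41–14:54 = 9 h 13 min
Tue reg 9 h 0 min / OT 1 h 51 min; Wed reg 4 h 20 min / OT 0 h 0 min; Thu reg 9 h 0 min / OT 0 h 46 min; Fri reg 9 h 0 min / OT 0 h 13 min.
Totals: regular 31 h 20 min, overtime 2 h 50 min.

Regular 31.33 hours, overtime 2.83 hours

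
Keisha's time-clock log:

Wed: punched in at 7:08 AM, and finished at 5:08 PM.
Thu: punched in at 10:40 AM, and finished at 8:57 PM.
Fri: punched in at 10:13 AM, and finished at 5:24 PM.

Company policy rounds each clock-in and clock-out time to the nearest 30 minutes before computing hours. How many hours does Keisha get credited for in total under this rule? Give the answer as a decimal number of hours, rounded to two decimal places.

Wed: in 7:08 AM→7:00 AM, out 5:08 PM→5:00 PM; 10 h 0 min
Thu: in 10:40 AM→10:30 AM, out 8:57 PM→9:00 PM; 10 h 30 min
Fri: in 10:13 AM→10:00 AM, out 5:24 PM→5:30 PM; 7 h 30 min
Total credited: 28 h 0 min.

28.00 hours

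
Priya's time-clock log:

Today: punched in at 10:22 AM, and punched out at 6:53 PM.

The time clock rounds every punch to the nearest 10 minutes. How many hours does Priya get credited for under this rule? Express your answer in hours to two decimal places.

Today: in 10:22 AM→10:20 AM, out 6:53 PM→6:50 PM; 8 h 30 min

8.50 hours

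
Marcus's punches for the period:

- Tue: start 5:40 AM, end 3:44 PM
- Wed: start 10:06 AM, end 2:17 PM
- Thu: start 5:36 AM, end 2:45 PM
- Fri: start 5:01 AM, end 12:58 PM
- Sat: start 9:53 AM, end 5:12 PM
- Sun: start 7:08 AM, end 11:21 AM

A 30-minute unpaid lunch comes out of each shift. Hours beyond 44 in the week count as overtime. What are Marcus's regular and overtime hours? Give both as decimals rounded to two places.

Regular 39.88 hours, overtime 0.00 hours

Tue: 5:40 AM–3:44 PM = 10 h 4 min; less 30 min break → 9 h 34 min
Wed: 10:06 AM–2:17 PM = 4 h 11 min; less 30 min break → 3 h 41 min
Thu: 5:36 AM–2:45 PM = 9 h 9 min; less 30 min break → 8 h 39 min
Fri: 5:01 AM–12:58 PM = 7 h 57 min; less 30 min break → 7 h 27 min
Sat: 9:53 AM–5:12 PM = 7 h 19 min; less 30 min break → 6 h 49 min
Sun: 7:08 AM–11:21 AM = 4 h 13 min; less 30 min break → 3 h 43 min
Total worked: 39 h 53 min = 39.88 h.
Threshold 44 h → overtime 0 h 0 min, regular 39 h 53 min.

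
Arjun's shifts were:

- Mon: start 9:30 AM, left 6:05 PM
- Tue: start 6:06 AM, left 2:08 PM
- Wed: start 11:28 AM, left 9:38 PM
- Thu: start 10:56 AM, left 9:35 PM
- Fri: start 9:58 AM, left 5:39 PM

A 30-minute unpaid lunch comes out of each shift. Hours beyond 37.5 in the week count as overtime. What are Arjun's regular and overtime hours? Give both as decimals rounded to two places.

Regular 37.50 hours, overtime 5.12 hours

Mon: 9:30 AM–6:05 PM = 8 h 35 min; less 30 min break → 8 h 5 min
Tue: 6:06 AM–2:08 PM = 8 h 2 min; less 30 min break → 7 h 32 min
Wed: 11:28 AM–9:38 PM = 10 h 10 min; less 30 min break → 9 h 40 min
Thu: 10:56 AM–9:35 PM = 10 h 39 min; less 30 min break → 10 h 9 min
Fri: 9:58 AM–5:39 PM = 7 h 41 min; less 30 min break → 7 h 11 min
Total worked: 42 h 37 min = 42.62 h.
Threshold 37.5 h → overtime 5 h 7 min, regular 37 h 30 min.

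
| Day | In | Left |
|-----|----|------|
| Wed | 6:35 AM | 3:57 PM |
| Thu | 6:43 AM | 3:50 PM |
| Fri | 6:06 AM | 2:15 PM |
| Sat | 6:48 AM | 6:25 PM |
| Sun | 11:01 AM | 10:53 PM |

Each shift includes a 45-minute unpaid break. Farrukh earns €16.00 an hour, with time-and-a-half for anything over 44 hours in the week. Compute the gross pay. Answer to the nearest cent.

Wed: 6:35 AM–3:57 PM = 9 h 22 min; less 45 min break → 8 h 37 min
Thu: 6:43 AM–3:50 PM = 9 h 7 min; less 45 min break → 8 h 22 min
Fri: 6:06 AM–2:15 PM = 8 h 9 min; less 45 min break → 7 h 24 min
Sat: 6:48 AM–6:25 PM = 11 h 37 min; less 45 min break → 10 h 52 min
Sun: 11:01 AM–10:53 PM = 11 h 52 min; less 45 min break → 11 h 7 min
Total worked: 46 h 22 min = 2782 min.
Regular 44 h 0 min = 2640 min at €16.00/h; overtime 2 h 22 min = 142 min at €24.00/h.
Pay = (2640 × €16.00 + 142 × €24.00) ÷ 60 = €760.80.

€760.80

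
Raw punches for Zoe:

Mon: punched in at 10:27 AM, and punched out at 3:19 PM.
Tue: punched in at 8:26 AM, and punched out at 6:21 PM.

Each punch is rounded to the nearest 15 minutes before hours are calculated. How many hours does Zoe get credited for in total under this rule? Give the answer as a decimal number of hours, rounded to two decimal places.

14.50 hours

Mon: in 10:27 AM→10:30 AM, out 3:19 PM→3:15 PM; 4 h 45 min
Tue: in 8:26 AM→8:30 AM, out 6:21 PM→6:15 PM; 9 h 45 min
Total credited: 14 h 30 min.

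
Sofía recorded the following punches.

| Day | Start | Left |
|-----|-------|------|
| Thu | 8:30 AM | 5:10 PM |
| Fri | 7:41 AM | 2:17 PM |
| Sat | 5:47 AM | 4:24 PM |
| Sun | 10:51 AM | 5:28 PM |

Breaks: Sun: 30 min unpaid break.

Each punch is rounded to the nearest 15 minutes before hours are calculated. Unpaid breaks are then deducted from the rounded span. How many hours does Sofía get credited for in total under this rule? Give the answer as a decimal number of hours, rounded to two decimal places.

Thu: in 8:30 AM→8:30 AM, out 5:10 PM→5:15 PM; 8 h 45 min
Fri: in 7:41 AM→7:45 AM, out 2:17 PM→2:15 PM; 6 h 30 min
Sat: in 5:47 AM→5:45 AM, out 4:24 PM→4:30 PM; 10 h 45 min
Sun: in 10:51 AM→10:45 AM, out 5:28 PM→5:30 PM; 6 h 45 min − 30 min = 6 h 15 min
Total credited: 32 h 15 min.

32.25 hours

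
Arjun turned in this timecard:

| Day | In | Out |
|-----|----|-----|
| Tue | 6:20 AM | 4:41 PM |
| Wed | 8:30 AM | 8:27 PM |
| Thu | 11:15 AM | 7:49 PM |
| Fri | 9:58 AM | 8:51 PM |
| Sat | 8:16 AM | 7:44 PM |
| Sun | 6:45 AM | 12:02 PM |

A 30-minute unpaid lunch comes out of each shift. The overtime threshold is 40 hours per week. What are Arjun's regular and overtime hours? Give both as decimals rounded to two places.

Regular 40.00 hours, overtime 15.50 hours

Tue: 6:20 AM–4:41 PM = 10 h 21 min; less 30 min break → 9 h 51 min
Wed: 8:30 AM–8:27 PM = 11 h 57 min; less 30 min break → 11 h 27 min
Thu: 11:15 AM–7:49 PM = 8 h 34 min; less 30 min break → 8 h 4 min
Fri: 9:58 AM–8:51 PM = 10 h 53 min; less 30 min break → 10 h 23 min
Sat: 8:16 AM–7:44 PM = 11 h 28 min; less 30 min break → 10 h 58 min
Sun: 6:45 AM–12:02 PM = 5 h 17 min; less 30 min break → 4 h 47 min
Total worked: 55 h 30 min = 55.50 h.
Threshold 40 h → overtime 15 h 30 min, regular 40 h 0 min.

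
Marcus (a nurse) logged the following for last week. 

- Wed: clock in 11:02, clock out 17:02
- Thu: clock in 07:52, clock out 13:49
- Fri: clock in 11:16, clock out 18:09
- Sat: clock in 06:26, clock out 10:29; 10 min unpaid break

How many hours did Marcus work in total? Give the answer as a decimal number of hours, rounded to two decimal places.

Wed: 11:02–17:02 = 6 h 0 min
Thu: 07:52–13:49 = 5 h 57 min
Fri: 11:16–18:09 = 6 h 53 min
Sat: 06:26–10:29 = 4 h 3 min; less 10 min break → 3 h 53 min
Total: 6 h 0 min + 5 h 57 min + 6 h 53 min + 3 h 53 min = 22 h 43 min.

22.72 hours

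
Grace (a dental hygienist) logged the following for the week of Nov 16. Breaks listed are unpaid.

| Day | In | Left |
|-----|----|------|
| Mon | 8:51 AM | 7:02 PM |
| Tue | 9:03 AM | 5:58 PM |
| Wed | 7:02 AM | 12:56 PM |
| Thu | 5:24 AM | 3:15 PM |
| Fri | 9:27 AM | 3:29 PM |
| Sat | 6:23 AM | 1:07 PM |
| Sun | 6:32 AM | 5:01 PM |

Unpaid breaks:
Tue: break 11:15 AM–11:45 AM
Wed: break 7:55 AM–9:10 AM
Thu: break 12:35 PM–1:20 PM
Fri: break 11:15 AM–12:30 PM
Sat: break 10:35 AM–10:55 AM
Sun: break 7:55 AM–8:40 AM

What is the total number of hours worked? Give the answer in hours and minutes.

53 h 16 min

Mon: 8:51 AM–7:02 PM = 10 h 11 min
Tue: 9:03 AM–5:58 PM = 8 h 55 min; less 30 min break → 8 h 25 min
Wed: 7:02 AM–12:56 PM = 5 h 54 min; less 75 min break → 4 h 39 min
Thu: 5:24 AM–3:15 PM = 9 h 51 min; less 45 min break → 9 h 6 min
Fri: 9:27 AM–3:29 PM = 6 h 2 min; less 75 min break → 4 h 47 min
Sat: 6:23 AM–1:07 PM = 6 h 44 min; less 20 min break → 6 h 24 min
Sun: 6:32 AM–5:01 PM = 10 h 29 min; less 45 min break → 9 h 44 min
Total: 10 h 11 min + 8 h 25 min + 4 h 39 min + 9 h 6 min + 4 h 47 min + 6 h 24 min + 9 h 44 min = 53 h 16 min.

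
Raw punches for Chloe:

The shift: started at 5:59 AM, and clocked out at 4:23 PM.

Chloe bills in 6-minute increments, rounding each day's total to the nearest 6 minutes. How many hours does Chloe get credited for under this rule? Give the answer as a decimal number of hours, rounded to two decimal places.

The shift: 5:59 AM–4:23 PM = 10 h 24 min → rounds to 10 h 24 min

10.40 hours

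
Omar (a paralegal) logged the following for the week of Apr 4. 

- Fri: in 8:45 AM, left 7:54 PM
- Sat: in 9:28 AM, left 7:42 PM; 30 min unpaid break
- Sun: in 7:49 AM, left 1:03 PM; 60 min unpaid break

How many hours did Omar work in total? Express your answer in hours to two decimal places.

Fri: 8:45 AM–7:54 PM = 11 h 9 min
Sat: 9:28 AM–7:42 PM = 10 h 14 min; less 30 min break → 9 h 44 min
Sun: 7:49 AM–1:03 PM = 5 h 14 min; less 60 min break → 4 h 14 min
Total: 11 h 9 min + 9 h 44 min + 4 h 14 min = 25 h 7 min.

25.12 hours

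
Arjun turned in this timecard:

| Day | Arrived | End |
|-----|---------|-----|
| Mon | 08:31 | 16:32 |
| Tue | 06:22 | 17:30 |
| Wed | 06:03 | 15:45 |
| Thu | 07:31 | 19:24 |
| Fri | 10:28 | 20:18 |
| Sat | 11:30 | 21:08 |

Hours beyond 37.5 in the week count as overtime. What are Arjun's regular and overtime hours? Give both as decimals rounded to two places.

Regular 37.50 hours, overtime 22.70 hours

Mon: 08:31–16:32 = 8 h 1 min
Tue: 06:22–17:30 = 11 h 8 min
Wed: 06:03–15:45 = 9 h 42 min
Thu: 07:31–19:24 = 11 h 53 min
Fri: 10:28–20:18 = 9 h 50 min
Sat: 11:30–21:08 = 9 h 38 min
Total worked: 60 h 12 min = 60.20 h.
Threshold 37.5 h → overtime 22 h 42 min, regular 37 h 30 min.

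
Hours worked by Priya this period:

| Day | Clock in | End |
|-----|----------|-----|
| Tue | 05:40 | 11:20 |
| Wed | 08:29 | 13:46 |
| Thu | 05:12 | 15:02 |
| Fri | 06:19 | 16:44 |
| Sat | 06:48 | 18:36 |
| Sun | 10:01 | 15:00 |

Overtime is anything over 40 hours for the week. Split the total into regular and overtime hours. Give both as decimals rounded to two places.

Regular 40.00 hours, overtime 7.98 hours

Tue: 05:40–11:20 = 5 h 40 min
Wed: 08:29–13:46 = 5 h 17 min
Thu: 05:12–15:02 = 9 h 50 min
Fri: 06:19–16:44 = 10 h 25 min
Sat: 06:48–18:36 = 11 h 48 min
Sun: 10:01–15:00 = 4 h 59 min
Total worked: 47 h 59 min = 47.98 h.
Threshold 40 h → overtime 7 h 59 min, regular 40 h 0 min.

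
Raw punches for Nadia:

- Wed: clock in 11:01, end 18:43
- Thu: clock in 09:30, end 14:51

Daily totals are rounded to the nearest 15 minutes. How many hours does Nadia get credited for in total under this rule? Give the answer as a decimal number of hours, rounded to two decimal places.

Wed: 11:01–18:43 = 7 h 42 min → rounds to 7 h 45 min
Thu: 09:30–14:51 = 5 h 21 min → rounds to 5 h 15 min
Total credited: 13 h 0 min.

13.00 hours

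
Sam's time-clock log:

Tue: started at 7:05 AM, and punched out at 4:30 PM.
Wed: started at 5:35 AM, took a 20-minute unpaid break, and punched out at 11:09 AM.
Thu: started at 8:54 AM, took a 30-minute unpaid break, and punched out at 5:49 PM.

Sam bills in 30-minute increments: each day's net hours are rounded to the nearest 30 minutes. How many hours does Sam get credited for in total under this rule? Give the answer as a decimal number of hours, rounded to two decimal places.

23.00 hours

Tue: 7:05 AM–4:30 PM = 9 h 25 min → rounds to 9 h 30 min
Wed: 5:35 AM–11:09 AM = 5 h 34 min − 20 min = 5 h 14 min → rounds to 5 h 0 min
Thu: 8:54 AM–5:49 PM = 8 h 55 min − 30 min = 8 h 25 min → rounds to 8 h 30 min
Total credited: 23 h 0 min.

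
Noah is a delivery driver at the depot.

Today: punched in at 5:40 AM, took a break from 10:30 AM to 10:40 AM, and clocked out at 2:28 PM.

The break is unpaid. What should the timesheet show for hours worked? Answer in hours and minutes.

8 h 38 min

Today: 5:40 AM–2:28 PM = 8 h 48 min; less 10 min break → 8 h 38 min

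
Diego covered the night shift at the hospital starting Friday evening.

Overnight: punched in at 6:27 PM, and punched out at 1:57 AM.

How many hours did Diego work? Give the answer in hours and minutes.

7 h 30 min

Overnight: 6:27 PM → midnight = 5 h 33 min; midnight → 1:57 AM = 1 h 57 min; span 7 h 30 min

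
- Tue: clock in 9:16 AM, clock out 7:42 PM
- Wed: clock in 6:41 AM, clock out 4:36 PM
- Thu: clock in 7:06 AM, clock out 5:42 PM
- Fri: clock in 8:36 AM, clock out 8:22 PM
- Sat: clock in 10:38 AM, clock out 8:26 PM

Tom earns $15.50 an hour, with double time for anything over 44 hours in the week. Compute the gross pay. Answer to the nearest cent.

Tue: 9:16 AM–7:42 PM = 10 h 26 min
Wed: 6:41 AM–4:36 PM = 9 h 55 min
Thu: 7:06 AM–5:42 PM = 10 h 36 min
Fri: 8:36 AM–8:22 PM = 11 h 46 min
Sat: 10:38 AM–8:26 PM = 9 h 48 min
Total worked: 52 h 31 min = 3151 min.
Regular 44 h 0 min = 2640 min at $15.50/h; overtime 8 h 31 min = 511 min at $31.00/h.
Pay = (2640 × $15.50 + 511 × $31.00) ÷ 60 = $946.02.

$946.02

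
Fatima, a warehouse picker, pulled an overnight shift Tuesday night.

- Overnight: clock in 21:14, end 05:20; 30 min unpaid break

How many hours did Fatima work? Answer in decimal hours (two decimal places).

7.60 hours

Overnight: 21:14 → midnight = 2 h 46 min; midnight → 05:20 = 5 h 20 min; span 8 h 6 min; less 30 min break → 7 h 36 min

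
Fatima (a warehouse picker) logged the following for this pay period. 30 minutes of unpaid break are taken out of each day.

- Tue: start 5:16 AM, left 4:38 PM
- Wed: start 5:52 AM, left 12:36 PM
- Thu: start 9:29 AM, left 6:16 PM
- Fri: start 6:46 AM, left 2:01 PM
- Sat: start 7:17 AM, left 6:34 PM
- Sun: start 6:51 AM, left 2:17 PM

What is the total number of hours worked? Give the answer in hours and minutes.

Tue: 5:16 AM–4:38 PM = 11 h 22 min; less 30 min break → 10 h 52 min
Wed: 5:52 AM–12:36 PM = 6 h 44 min; less 30 min break → 6 h 14 min
Thu: 9:29 AM–6:16 PM = 8 h 47 min; less 30 min break → 8 h 17 min
Fri: 6:46 AM–2:01 PM = 7 h 15 min; less 30 min break → 6 h 45 min
Sat: 7:17 AM–6:34 PM = 11 h 17 min; less 30 min break → 10 h 47 min
Sun: 6:51 AM–2:17 PM = 7 h 26 min; less 30 min break → 6 h 56 min
Total: 10 h 52 min + 6 h 14 min + 8 h 17 min + 6 h 45 min + 10 h 47 min + 6 h 56 min = 49 h 51 min.

49 h 51 min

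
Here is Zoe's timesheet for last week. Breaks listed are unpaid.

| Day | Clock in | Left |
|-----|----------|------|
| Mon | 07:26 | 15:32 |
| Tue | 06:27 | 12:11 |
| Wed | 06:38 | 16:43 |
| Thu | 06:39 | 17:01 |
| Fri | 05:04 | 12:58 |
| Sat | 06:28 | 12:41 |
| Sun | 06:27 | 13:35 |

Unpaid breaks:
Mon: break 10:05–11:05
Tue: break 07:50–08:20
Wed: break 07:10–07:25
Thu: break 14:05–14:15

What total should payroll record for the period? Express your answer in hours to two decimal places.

53.62 hours

Mon: 07:26–15:32 = 8 h 6 min; less 60 min break → 7 h 6 min
Tue: 06:27–12:11 = 5 h 44 min; less 30 min break → 5 h 14 min
Wed: 06:38–16:43 = 10 h 5 min; less 15 min break → 9 h 50 min
Thu: 06:39–17:01 = 10 h 22 min; less 10 min break → 10 h 12 min
Fri: 05:04–12:58 = 7 h 54 min
Sat: 06:28–12:41 = 6 h 13 min
Sun: 06:27–13:35 = 7 h 8 min
Total: 7 h 6 min + 5 h 14 min + 9 h 50 min + 10 h 12 min + 7 h 54 min + 6 h 13 min + 7 h 8 min = 53 h 37 min.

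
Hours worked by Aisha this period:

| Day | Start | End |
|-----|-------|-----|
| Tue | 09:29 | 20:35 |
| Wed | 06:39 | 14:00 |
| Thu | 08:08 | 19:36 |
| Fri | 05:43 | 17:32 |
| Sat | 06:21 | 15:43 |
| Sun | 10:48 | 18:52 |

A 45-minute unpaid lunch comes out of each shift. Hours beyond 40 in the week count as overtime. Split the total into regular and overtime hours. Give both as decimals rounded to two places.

Tue: 09:29–20:35 = 11 h 6 min; less 45 min break → 10 h 21 min
Wed: 06:39–14:00 = 7 h 21 min; less 45 min break → 6 h 36 min
Thu: 08:08–19:36 = 11 h 28 min; less 45 min break → 10 h 43 min
Fri: 05:43–17:32 = 11 h 49 min; less 45 min break → 11 h 4 min
Sat: 06:21–15:43 = 9 h 22 min; less 45 min break → 8 h 37 min
Sun: 10:48–18:52 = 8 h 4 min; less 45 min break → 7 h 19 min
Total worked: 54 h 40 min = 54.67 h.
Threshold 40 h → overtime 14 h 40 min, regular 40 h 0 min.

Regular 40.00 hours, overtime 14.67 hours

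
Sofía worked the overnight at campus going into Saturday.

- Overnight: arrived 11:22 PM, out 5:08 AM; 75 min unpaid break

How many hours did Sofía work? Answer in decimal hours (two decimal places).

4.52 hours

Overnight: 11:22 PM → midnight = 0 h 38 min; midnight → 5:08 AM = 5 h 8 min; span 5 h 46 min; less 75 min break → 4 h 31 min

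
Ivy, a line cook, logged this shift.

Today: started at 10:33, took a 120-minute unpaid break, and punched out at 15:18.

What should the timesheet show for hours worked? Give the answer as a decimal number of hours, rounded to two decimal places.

2.75 hours

Today: 10:33–15:18 = 4 h 45 min; less 120 min break → 2 h 45 min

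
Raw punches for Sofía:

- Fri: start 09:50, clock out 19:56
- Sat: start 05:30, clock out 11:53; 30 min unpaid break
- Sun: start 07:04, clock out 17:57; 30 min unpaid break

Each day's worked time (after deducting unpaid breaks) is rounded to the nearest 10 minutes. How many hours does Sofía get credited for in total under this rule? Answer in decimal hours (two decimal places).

Fri: 09:50–19:56 = 10 h 6 min → rounds to 10 h 10 min
Sat: 05:30–11:53 = 6 h 23 min − 30 min = 5 h 53 min → rounds to 5 h 50 min
Sun: 07:04–17:57 = 10 h 53 min − 30 min = 10 h 23 min → rounds to 10 h 20 min
Total credited: 26 h 20 min.

26.33 hours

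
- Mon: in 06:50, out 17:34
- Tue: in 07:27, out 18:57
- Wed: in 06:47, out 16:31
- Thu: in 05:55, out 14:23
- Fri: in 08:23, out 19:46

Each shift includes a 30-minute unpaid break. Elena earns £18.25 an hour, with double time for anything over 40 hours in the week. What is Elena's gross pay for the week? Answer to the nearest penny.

£1070.06

Mon: 06:50–17:34 = 10 h 44 min; less 30 min break → 10 h 14 min
Tue: 07:27–18:57 = 11 h 30 min; less 30 min break → 11 h 0 min
Wed: 06:47–16:31 = 9 h 44 min; less 30 min break → 9 h 14 min
Thu: 05:55–14:23 = 8 h 28 min; less 30 min break → 7 h 58 min
Fri: 08:23–19:46 = 11 h 23 min; less 30 min break → 10 h 53 min
Total worked: 49 h 19 min = 2959 min.
Regular 40 h 0 min = 2400 min at £18.25/h; overtime 9 h 19 min = 559 min at £36.50/h.
Pay = (2400 × £18.25 + 559 × £36.50) ÷ 60 = £1070.06.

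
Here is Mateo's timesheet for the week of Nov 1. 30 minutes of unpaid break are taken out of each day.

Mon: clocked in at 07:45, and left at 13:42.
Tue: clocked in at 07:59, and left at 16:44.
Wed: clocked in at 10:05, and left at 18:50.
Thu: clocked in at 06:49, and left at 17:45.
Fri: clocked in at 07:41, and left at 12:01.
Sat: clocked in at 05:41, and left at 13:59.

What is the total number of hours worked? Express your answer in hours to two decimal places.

44.02 hours

Mon: 07:45–13:42 = 5 h 57 min; less 30 min break → 5 h 27 min
Tue: 07:59–16:44 = 8 h 45 min; less 30 min break → 8 h 15 min
Wed: 10:05–18:50 = 8 h 45 min; less 30 min break → 8 h 15 min
Thu: 06:49–17:45 = 10 h 56 min; less 30 min break → 10 h 26 min
Fri: 07:41–12:01 = 4 h 20 min; less 30 min break → 3 h 50 min
Sat: 05:41–13:59 = 8 h 18 min; less 30 min break → 7 h 48 min
Total: 5 h 27 min + 8 h 15 min + 8 h 15 min + 10 h 26 min + 3 h 50 min + 7 h 48 min = 44 h 1 min.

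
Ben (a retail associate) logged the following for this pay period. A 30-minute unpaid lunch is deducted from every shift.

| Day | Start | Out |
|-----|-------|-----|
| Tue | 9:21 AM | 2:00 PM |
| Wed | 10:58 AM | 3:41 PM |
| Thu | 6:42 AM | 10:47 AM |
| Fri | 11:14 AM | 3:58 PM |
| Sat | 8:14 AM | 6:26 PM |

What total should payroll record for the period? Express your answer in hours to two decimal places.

25.88 hours

Tue: 9:21 AM–2:00 PM = 4 h 39 min; less 30 min break → 4 h 9 min
Wed: 10:58 AM–3:41 PM = 4 h 43 min; less 30 min break → 4 h 13 min
Thu: 6:42 AM–10:47 AM = 4 h 5 min; less 30 min break → 3 h 35 min
Fri: 11:14 AM–3:58 PM = 4 h 44 min; less 30 min break → 4 h 14 min
Sat: 8:14 AM–6:26 PM = 10 h 12 min; less 30 min break → 9 h 42 min
Total: 4 h 9 min + 4 h 13 min + 3 h 35 min + 4 h 14 min + 9 h 42 min = 25 h 53 min.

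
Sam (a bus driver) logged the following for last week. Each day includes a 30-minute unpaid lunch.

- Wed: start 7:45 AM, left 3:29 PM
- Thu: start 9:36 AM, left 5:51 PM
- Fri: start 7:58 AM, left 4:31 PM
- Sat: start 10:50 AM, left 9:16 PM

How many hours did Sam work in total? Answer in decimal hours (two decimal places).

Wed: 7:45 AM–3:29 PM = 7 h 44 min; less 30 min break → 7 h 14 min
Thu: 9:36 AM–5:51 PM = 8 h 15 min; less 30 min break → 7 h 45 min
Fri: 7:58 AM–4:31 PM = 8 h 33 min; less 30 min break → 8 h 3 min
Sat: 10:50 AM–9:16 PM = 10 h 26 min; less 30 min break → 9 h 56 min
Total: 7 h 14 min + 7 h 45 min + 8 h 3 min + 9 h 56 min = 32 h 58 min.

32.97 hours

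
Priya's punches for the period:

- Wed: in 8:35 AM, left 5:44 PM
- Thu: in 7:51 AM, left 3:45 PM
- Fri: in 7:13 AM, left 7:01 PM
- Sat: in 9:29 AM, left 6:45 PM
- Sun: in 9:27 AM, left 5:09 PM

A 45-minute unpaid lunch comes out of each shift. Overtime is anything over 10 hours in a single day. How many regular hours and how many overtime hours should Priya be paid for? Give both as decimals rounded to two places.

Regular 41.02 hours, overtime 1.05 hours

Wed: 8:35 AM–5:44 PM = 9 h 9 min; less 45 min break → 8 h 24 min
Thu: 7:51 AM–3:45 PM = 7 h 54 min; less 45 min break → 7 h 9 min
Fri: 7:13 AM–7:01 PM = 11 h 48 min; less 45 min break → 11 h 3 min
Sat: 9:29 AM–6:45 PM = 9 h 16 min; less 45 min break → 8 h 31 min
Sun: 9:27 AM–5:09 PM = 7 h 42 min; less 45 min break → 6 h 57 min
Wed reg 8 h 24 min / OT 0 h 0 min; Thu reg 7 h 9 min / OT 0 h 0 min; Fri reg 10 h 0 min / OT 1 h 3 min; Sat reg 8 h 31 min / OT 0 h 0 min; Sun reg 6 h 57 min / OT 0 h 0 min.
Totals: regular 41 h 1 min, overtime 1 h 3 min.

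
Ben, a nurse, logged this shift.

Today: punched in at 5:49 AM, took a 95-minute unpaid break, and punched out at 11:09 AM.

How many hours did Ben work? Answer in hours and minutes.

Today: 5:49 AM–11:09 AM = 5 h 20 min; less 95 min break → 3 h 45 min

3 h 45 min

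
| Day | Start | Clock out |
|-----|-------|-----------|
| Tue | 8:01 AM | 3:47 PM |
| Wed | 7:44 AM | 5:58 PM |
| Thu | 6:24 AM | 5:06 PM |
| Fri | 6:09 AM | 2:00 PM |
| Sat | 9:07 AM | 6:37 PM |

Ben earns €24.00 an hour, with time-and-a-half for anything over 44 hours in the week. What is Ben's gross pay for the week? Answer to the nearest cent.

€1129.80

Tue: 8:01 AM–3:47 PM = 7 h 46 min
Wed: 7:44 AM–5:58 PM = 10 h 14 min
Thu: 6:24 AM–5:06 PM = 10 h 42 min
Fri: 6:09 AM–2:00 PM = 7 h 51 min
Sat: 9:07 AM–6:37 PM = 9 h 30 min
Total worked: 46 h 3 min = 2763 min.
Regular 44 h 0 min = 2640 min at €24.00/h; overtime 2 h 3 min = 123 min at €36.00/h.
Pay = (2640 × €24.00 + 123 × €36.00) ÷ 60 = €1129.80.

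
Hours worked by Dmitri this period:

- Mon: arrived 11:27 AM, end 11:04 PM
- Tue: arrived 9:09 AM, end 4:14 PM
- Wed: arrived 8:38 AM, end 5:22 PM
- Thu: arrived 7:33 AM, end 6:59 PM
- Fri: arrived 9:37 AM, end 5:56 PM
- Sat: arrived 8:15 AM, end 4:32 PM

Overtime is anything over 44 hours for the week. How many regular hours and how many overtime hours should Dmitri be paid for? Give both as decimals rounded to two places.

Mon: 11:27 AM–11:04 PM = 11 h 37 min
Tue: 9:09 AM–4:14 PM = 7 h 5 min
Wed: 8:38 AM–5:22 PM = 8 h 44 min
Thu: 7:33 AM–6:59 PM = 11 h 26 min
Fri: 9:37 AM–5:56 PM = 8 h 19 min
Sat: 8:15 AM–4:32 PM = 8 h 17 min
Total worked: 55 h 28 min = 55.47 h.
Threshold 44 h → overtime 11 h 28 min, regular 44 h 0 min.

Regular 44.00 hours, overtime 11.47 hours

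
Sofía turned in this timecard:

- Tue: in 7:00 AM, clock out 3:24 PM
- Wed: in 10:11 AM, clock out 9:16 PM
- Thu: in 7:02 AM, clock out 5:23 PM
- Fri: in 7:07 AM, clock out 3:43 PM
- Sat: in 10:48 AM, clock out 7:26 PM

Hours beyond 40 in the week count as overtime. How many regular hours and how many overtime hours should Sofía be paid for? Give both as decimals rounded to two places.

Tue: 7:00 AM–3:24 PM = 8 h 24 min
Wed: 10:11 AM–9:16 PM = 11 h 5 min
Thu: 7:02 AM–5:23 PM = 10 h 21 min
Fri: 7:07 AM–3:43 PM = 8 h 36 min
Sat: 10:48 AM–7:26 PM = 8 h 38 min
Total worked: 47 h 4 min = 47.07 h.
Threshold 40 h → overtime 7 h 4 min, regular 40 h 0 min.

Regular 40.00 hours, overtime 7.07 hours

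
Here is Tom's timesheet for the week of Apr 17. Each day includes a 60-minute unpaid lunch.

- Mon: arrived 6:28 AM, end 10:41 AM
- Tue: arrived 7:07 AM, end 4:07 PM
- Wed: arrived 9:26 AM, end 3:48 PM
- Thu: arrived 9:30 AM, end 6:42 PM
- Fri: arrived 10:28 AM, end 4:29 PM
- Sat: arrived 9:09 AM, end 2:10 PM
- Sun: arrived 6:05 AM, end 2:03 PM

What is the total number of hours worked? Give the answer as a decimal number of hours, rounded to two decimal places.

Mon: 6:28 AM–10:41 AM = 4 h 13 min; less 60 min break → 3 h 13 min
Tue: 7:07 AM–4:07 PM = 9 h 0 min; less 60 min break → 8 h 0 min
Wed: 9:26 AM–3:48 PM = 6 h 22 min; less 60 min break → 5 h 22 min
Thu: 9:30 AM–6:42 PM = 9 h 12 min; less 60 min break → 8 h 12 min
Fri: 10:28 AM–4:29 PM = 6 h 1 min; less 60 min break → 5 h 1 min
Sat: 9:09 AM–2:10 PM = 5 h 1 min; less 60 min break → 4 h 1 min
Sun: 6:05 AM–2:03 PM = 7 h 58 min; less 60 min break → 6 h 58 min
Total: 3 h 13 min + 8 h 0 min + 5 h 22 min + 8 h 12 min + 5 h 1 min + 4 h 1 min + 6 h 58 min = 40 h 47 min.

40.78 hours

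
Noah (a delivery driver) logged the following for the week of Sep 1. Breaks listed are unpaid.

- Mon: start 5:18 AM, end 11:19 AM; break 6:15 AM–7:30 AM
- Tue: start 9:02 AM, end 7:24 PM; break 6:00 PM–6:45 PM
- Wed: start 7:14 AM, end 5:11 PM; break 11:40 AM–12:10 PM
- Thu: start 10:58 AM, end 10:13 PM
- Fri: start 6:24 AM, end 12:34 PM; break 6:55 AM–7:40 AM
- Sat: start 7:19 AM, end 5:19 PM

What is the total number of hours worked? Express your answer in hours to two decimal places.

Mon: 5:18 AM–11:19 AM = 6 h 1 min; less 75 min break → 4 h 46 min
Tue: 9:02 AM–7:24 PM = 10 h 22 min; less 45 min break → 9 h 37 min
Wed: 7:14 AM–5:11 PM = 9 h 57 min; less 30 min break → 9 h 27 min
Thu: 10:58 AM–10:13 PM = 11 h 15 min
Fri: 6:24 AM–12:34 PM = 6 h 10 min; less 45 min break → 5 h 25 min
Sat: 7:19 AM–5:19 PM = 10 h 0 min
Total: 4 h 46 min + 9 h 37 min + 9 h 27 min + 11 h 15 min + 5 h 25 min + 10 h 0 min = 50 h 30 min.

50.50 hours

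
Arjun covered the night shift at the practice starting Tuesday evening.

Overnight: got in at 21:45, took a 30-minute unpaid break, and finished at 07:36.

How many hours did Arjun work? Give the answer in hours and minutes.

9 h 21 min

Overnight: 21:45 → midnight = 2 h 15 min; midnight → 07:36 = 7 h 36 min; span 9 h 51 min; less 30 min break → 9 h 21 min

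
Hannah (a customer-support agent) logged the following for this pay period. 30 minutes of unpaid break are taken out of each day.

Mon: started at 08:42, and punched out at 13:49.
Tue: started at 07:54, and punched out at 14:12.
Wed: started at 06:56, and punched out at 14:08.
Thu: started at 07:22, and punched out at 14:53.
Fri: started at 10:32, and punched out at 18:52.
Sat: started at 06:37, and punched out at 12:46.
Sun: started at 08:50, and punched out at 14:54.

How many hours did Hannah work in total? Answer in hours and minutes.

43 h 11 min

Mon: 08:42–13:49 = 5 h 7 min; less 30 min break → 4 h 37 min
Tue: 07:54–14:12 = 6 h 18 min; less 30 min break → 5 h 48 min
Wed: 06:56–14:08 = 7 h 12 min; less 30 min break → 6 h 42 min
Thu: 07:22–14:53 = 7 h 31 min; less 30 min break → 7 h 1 min
Fri: 10:32–18:52 = 8 h 20 min; less 30 min break → 7 h 50 min
Sat: 06:37–12:46 = 6 h 9 min; less 30 min break → 5 h 39 min
Sun: 08:50–14:54 = 6 h 4 min; less 30 min break → 5 h 34 min
Total: 4 h 37 min + 5 h 48 min + 6 h 42 min + 7 h 1 min + 7 h 50 min + 5 h 39 min + 5 h 34 min = 43 h 11 min.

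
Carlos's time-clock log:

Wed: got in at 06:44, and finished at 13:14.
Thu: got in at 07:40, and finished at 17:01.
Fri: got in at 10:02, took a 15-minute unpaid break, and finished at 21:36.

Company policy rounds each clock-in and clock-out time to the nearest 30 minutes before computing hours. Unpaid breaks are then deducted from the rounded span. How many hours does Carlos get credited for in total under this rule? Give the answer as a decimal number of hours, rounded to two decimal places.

Wed: in 06:44→06:30, out 13:14→13:00; 6 h 30 min
Thu: in 07:40→07:30, out 17:01→17:00; 9 h 30 min
Fri: in 10:02→10:00, out 21:36→21:30; 11 h 30 min − 15 min = 11 h 15 min
Total credited: 27 h 15 min.

27.25 hours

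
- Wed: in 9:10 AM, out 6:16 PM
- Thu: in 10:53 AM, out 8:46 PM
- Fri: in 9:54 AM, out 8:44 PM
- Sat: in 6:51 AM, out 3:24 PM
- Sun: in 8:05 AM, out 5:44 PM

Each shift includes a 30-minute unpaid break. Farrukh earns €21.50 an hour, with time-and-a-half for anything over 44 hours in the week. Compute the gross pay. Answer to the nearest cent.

Wed: 9:10 AM–6:16 PM = 9 h 6 min; less 30 min break → 8 h 36 min
Thu: 10:53 AM–8:46 PM = 9 h 53 min; less 30 min break → 9 h 23 min
Fri: 9:54 AM–8:44 PM = 10 h 50 min; less 30 min break → 10 h 20 min
Sat: 6:51 AM–3:24 PM = 8 h 33 min; less 30 min break → 8 h 3 min
Sun: 8:05 AM–5:44 PM = 9 h 39 min; less 30 min break → 9 h 9 min
Total worked: 45 h 31 min = 2731 min.
Regular 44 h 0 min = 2640 min at €21.50/h; overtime 1 h 31 min = 91 min at €32.25/h.
Pay = (2640 × €21.50 + 91 × €32.25) ÷ 60 = €994.91.

€994.91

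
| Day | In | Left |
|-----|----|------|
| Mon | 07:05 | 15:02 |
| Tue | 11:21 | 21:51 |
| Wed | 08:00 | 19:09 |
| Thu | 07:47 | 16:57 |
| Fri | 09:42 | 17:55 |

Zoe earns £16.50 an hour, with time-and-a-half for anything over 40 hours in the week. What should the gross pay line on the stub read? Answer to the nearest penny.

Mon: 07:05–15:02 = 7 h 57 min
Tue: 11:21–21:51 = 10 h 30 min
Wed: 08:00–19:09 = 11 h 9 min
Thu: 07:47–16:57 = 9 h 10 min
Fri: 09:42–17:55 = 8 h 13 min
Total worked: 46 h 59 min = 2819 min.
Regular 40 h 0 min = 2400 min at £16.50/h; overtime 6 h 59 min = 419 min at £24.75/h.
Pay = (2400 × £16.50 + 419 × £24.75) ÷ 60 = £832.84.

£832.84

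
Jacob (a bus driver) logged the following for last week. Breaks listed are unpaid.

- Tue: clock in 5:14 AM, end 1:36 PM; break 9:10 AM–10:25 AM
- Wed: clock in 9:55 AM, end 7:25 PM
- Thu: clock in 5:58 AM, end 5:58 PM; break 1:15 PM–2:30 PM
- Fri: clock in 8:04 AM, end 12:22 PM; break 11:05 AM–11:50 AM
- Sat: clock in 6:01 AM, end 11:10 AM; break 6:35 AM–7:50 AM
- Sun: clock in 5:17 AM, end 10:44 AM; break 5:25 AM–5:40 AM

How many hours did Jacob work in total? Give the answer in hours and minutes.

40 h 1 min

Tue: 5:14 AM–1:36 PM = 8 h 22 min; less 75 min break → 7 h 7 min
Wed: 9:55 AM–7:25 PM = 9 h 30 min
Thu: 5:58 AM–5:58 PM = 12 h 0 min; less 75 min break → 10 h 45 min
Fri: 8:04 AM–12:22 PM = 4 h 18 min; less 45 min break → 3 h 33 min
Sat: 6:01 AM–11:10 AM = 5 h 9 min; less 75 min break → 3 h 54 min
Sun: 5:17 AM–10:44 AM = 5 h 27 min; less 15 min break → 5 h 12 min
Total: 7 h 7 min + 9 h 30 min + 10 h 45 min + 3 h 33 min + 3 h 54 min + 5 h 12 min = 40 h 1 min.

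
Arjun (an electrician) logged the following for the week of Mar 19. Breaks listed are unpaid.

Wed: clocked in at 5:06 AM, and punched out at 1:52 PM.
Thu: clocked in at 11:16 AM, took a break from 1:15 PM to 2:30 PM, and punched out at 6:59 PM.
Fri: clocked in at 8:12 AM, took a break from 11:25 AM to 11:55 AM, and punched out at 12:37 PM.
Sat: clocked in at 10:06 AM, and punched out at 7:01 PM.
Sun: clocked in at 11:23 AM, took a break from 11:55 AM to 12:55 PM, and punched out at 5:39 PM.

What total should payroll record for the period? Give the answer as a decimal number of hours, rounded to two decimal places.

Wed: 5:06 AM–1:52 PM = 8 h 46 min
Thu: 11:16 AM–6:59 PM = 7 h 43 min; less 75 min break → 6 h 28 min
Fri: 8:12 AM–12:37 PM = 4 h 25 min; less 30 min break → 3 h 55 min
Sat: 10:06 AM–7:01 PM = 8 h 55 min
Sun: 11:23 AM–5:39 PM = 6 h 16 min; less 60 min break → 5 h 16 min
Total: 8 h 46 min + 6 h 28 min + 3 h 55 min + 8 h 55 min + 5 h 16 min = 33 h 20 min.

33.33 hours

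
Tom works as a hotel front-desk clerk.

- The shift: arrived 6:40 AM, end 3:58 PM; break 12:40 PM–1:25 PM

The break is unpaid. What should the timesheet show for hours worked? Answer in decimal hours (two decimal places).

8.55 hours

The shift: 6:40 AM–3:58 PM = 9 h 18 min; less 45 min break → 8 h 33 min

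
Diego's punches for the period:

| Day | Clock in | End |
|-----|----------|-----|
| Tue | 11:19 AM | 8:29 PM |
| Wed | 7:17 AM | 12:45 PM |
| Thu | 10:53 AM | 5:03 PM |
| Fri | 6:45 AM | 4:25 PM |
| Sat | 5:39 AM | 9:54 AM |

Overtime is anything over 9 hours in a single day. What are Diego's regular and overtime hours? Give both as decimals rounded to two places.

Tue: 11:19 AM–8:29 PM = 9 h 10 min
Wed: 7:17 AM–12:45 PM = 5 h 28 min
Thu: 10:53 AM–5:03 PM = 6 h 10 min
Fri: 6:45 AM–4:25 PM = 9 h 40 min
Sat: 5:39 AM–9:54 AM = 4 h 15 min
Tue reg 9 h 0 min / OT 0 h 10 min; Wed reg 5 h 28 min / OT 0 h 0 min; Thu reg 6 h 10 min / OT 0 h 0 min; Fri reg 9 h 0 min / OT 0 h 40 min; Sat reg 4 h 15 min / OT 0 h 0 min.
Totals: regular 33 h 53 min, overtime 0 h 50 min.

Regular 33.88 hours, overtime 0.83 hours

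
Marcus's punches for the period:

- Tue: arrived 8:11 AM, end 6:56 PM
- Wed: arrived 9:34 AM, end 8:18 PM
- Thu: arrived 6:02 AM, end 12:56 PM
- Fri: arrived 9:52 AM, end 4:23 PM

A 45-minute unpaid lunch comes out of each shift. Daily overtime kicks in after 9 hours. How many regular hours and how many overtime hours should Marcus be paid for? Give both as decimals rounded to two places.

Tue: 8:11 AM–6:56 PM = 10 h 45 min; less 45 min break → 10 h 0 min
Wed: 9:34 AM–8:18 PM = 10 h 44 min; less 45 min break → 9 h 59 min
Thu: 6:02 AM–12:56 PM = 6 h 54 min; less 45 min break → 6 h 9 min
Fri: 9:52 AM–4:23 PM = 6 h 31 min; less 45 min break → 5 h 46 min
Tue reg 9 h 0 min / OT 1 h 0 min; Wed reg 9 h 0 min / OT 0 h 59 min; Thu reg 6 h 9 min / OT 0 h 0 min; Fri reg 5 h 46 min / OT 0 h 0 min.
Totals: regular 29 h 55 min, overtime 1 h 59 min.

Regular 29.92 hours, overtime 1.98 hours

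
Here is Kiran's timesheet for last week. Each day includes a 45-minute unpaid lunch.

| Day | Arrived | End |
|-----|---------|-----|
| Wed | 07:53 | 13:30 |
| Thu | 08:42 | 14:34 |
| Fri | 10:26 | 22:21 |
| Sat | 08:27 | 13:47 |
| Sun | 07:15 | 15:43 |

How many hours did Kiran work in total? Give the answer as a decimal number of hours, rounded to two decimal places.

33.45 hours

Wed: 07:53–13:30 = 5 h 37 min; less 45 min break → 4 h 52 min
Thu: 08:42–14:34 = 5 h 52 min; less 45 min break → 5 h 7 min
Fri: 10:26–22:21 = 11 h 55 min; less 45 min break → 11 h 10 min
Sat: 08:27–13:47 = 5 h 20 min; less 45 min break → 4 h 35 min
Sun: 07:15–15:43 = 8 h 28 min; less 45 min break → 7 h 43 min
Total: 4 h 52 min + 5 h 7 min + 11 h 10 min + 4 h 35 min + 7 h 43 min = 33 h 27 min.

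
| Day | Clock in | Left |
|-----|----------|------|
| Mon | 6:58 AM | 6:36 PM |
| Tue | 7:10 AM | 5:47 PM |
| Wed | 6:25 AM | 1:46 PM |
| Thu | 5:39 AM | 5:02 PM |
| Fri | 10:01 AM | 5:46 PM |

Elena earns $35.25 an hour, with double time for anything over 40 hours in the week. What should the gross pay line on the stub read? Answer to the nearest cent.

$2025.70

Mon: 6:58 AM–6:36 PM = 11 h 38 min
Tue: 7:10 AM–5:47 PM = 10 h 37 min
Wed: 6:25 AM–1:46 PM = 7 h 21 min
Thu: 5:39 AM–5:02 PM = 11 h 23 min
Fri: 10:01 AM–5:46 PM = 7 h 45 min
Total worked: 48 h 44 min = 2924 min.
Regular 40 h 0 min = 2400 min at $35.25/h; overtime 8 h 44 min = 524 min at $70.50/h.
Pay = (2400 × $35.25 + 524 × $70.50) ÷ 60 = $2025.70.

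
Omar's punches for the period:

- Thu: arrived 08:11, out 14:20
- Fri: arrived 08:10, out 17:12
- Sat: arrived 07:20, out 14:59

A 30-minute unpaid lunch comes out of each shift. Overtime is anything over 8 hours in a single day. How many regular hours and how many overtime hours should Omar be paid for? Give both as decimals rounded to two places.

Regular 20.80 hours, overtime 0.53 hours

Thu: 08:11–14:20 = 6 h 9 min; less 30 min break → 5 h 39 min
Fri: 08:10–17:12 = 9 h 2 min; less 30 min break → 8 h 32 min
Sat: 07:20–14:59 = 7 h 39 min; less 30 min break → 7 h 9 min
Thu reg 5 h 39 min / OT 0 h 0 min; Fri reg 8 h 0 min / OT 0 h 32 min; Sat reg 7 h 9 min / OT 0 h 0 min.
Totals: regular 20 h 48 min, overtime 0 h 32 min.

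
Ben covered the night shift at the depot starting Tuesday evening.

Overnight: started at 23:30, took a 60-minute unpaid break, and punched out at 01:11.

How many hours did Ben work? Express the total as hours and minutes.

Overnight: 23:30 → midnight = 0 h 30 min; midnight → 01:11 = 1 h 11 min; span 1 h 41 min; less 60 min break → 0 h 41 min

0 h 41 min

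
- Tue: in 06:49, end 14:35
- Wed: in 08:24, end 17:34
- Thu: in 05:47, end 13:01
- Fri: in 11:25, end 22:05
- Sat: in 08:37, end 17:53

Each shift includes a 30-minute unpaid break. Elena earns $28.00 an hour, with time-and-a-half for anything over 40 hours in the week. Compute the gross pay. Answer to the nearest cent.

Tue: 06:49–14:35 = 7 h 46 min; less 30 min break → 7 h 16 min
Wed: 08:24–17:34 = 9 h 10 min; less 30 min break → 8 h 40 min
Thu: 05:47–13:01 = 7 h 14 min; less 30 min break → 6 h 44 min
Fri: 11:25–22:05 = 10 h 40 min; less 30 min break → 10 h 10 min
Sat: 08:37–17:53 = 9 h 16 min; less 30 min break → 8 h 46 min
Total worked: 41 h 36 min = 2496 min.
Regular 40 h 0 min = 2400 min at $28.00/h; overtime 1 h 36 min = 96 min at $42.00/h.
Pay = (2400 × $28.00 + 96 × $42.00) ÷ 60 = $1187.20.

$1187.20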